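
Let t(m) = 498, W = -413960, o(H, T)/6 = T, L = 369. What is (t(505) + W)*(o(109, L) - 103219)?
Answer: 41761729310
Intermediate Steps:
o(H, T) = 6*T
(t(505) + W)*(o(109, L) - 103219) = (498 - 413960)*(6*369 - 103219) = -413462*(2214 - 103219) = -413462*(-101005) = 41761729310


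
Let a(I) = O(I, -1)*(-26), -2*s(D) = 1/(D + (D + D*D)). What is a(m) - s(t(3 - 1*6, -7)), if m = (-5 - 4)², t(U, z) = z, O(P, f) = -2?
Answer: 3641/70 ≈ 52.014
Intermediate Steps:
s(D) = -1/(2*(D² + 2*D)) (s(D) = -1/(2*(D + (D + D*D))) = -1/(2*(D + (D + D²))) = -1/(2*(D² + 2*D)))
m = 81 (m = (-9)² = 81)
a(I) = 52 (a(I) = -2*(-26) = 52)
a(m) - s(t(3 - 1*6, -7)) = 52 - (-1)/(2*(-7)*(2 - 7)) = 52 - (-1)*(-1)/(2*7*(-5)) = 52 - (-1)*(-1)*(-1)/(2*7*5) = 52 - 1*(-1/70) = 52 + 1/70 = 3641/70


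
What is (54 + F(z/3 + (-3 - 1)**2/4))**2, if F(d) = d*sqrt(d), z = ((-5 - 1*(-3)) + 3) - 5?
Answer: 79244/27 + 192*sqrt(6) ≈ 3405.3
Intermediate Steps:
z = -4 (z = ((-5 + 3) + 3) - 5 = (-2 + 3) - 5 = 1 - 5 = -4)
F(d) = d**(3/2)
(54 + F(z/3 + (-3 - 1)**2/4))**2 = (54 + (-4/3 + (-3 - 1)**2/4)**(3/2))**2 = (54 + (-4*1/3 + (-4)**2*(1/4))**(3/2))**2 = (54 + (-4/3 + 16*(1/4))**(3/2))**2 = (54 + (-4/3 + 4)**(3/2))**2 = (54 + (8/3)**(3/2))**2 = (54 + 16*sqrt(6)/9)**2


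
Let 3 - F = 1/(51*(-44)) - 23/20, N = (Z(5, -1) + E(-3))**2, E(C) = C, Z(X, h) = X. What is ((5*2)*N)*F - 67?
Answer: 55549/561 ≈ 99.018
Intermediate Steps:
N = 4 (N = (5 - 3)**2 = 2**2 = 4)
F = 11642/2805 (F = 3 - (1/(51*(-44)) - 23/20) = 3 - ((1/51)*(-1/44) - 23*1/20) = 3 - (-1/2244 - 23/20) = 3 - 1*(-3227/2805) = 3 + 3227/2805 = 11642/2805 ≈ 4.1504)
((5*2)*N)*F - 67 = ((5*2)*4)*(11642/2805) - 67 = (10*4)*(11642/2805) - 67 = 40*(11642/2805) - 67 = 93136/561 - 67 = 55549/561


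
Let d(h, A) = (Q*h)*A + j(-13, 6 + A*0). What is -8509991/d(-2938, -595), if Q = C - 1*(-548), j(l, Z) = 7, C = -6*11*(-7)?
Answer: -1215713/252227301 ≈ -0.0048199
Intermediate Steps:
C = 462 (C = -66*(-7) = 462)
Q = 1010 (Q = 462 - 1*(-548) = 462 + 548 = 1010)
d(h, A) = 7 + 1010*A*h (d(h, A) = (1010*h)*A + 7 = 1010*A*h + 7 = 7 + 1010*A*h)
-8509991/d(-2938, -595) = -8509991/(7 + 1010*(-595)*(-2938)) = -8509991/(7 + 1765591100) = -8509991/1765591107 = -8509991*1/1765591107 = -1215713/252227301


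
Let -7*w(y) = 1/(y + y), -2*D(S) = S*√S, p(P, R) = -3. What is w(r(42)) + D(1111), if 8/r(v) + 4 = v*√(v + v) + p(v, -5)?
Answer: 1/16 - 1111*√1111/2 - 3*√21/4 ≈ -18519.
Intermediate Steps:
r(v) = 8/(-7 + √2*v^(3/2)) (r(v) = 8/(-4 + (v*√(v + v) - 3)) = 8/(-4 + (v*√(2*v) - 3)) = 8/(-4 + (v*(√2*√v) - 3)) = 8/(-4 + (√2*v^(3/2) - 3)) = 8/(-4 + (-3 + √2*v^(3/2))) = 8/(-7 + √2*v^(3/2)))
D(S) = -S^(3/2)/2 (D(S) = -S*√S/2 = -S^(3/2)/2)
w(y) = -1/(14*y) (w(y) = -1/(7*(y + y)) = -1/(2*y)/7 = -1/(14*y))
w(r(42)) + D(1111) = -(-1/16 + 3*√21/4) - 1111*√1111/2 = -(-7/8 + 21*√21/2)/14 - 1111*√1111/2 = (1/16 - 3*√21/4) - 1111*√1111/2 = 1/16 - 1111*√1111/2 - 3*√21/4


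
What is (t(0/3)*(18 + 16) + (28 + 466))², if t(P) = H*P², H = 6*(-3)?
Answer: 244036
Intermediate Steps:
H = -18
t(P) = -18*P²
(t(0/3)*(18 + 16) + (28 + 466))² = ((-18*(0/3)²)*(18 + 16) + (28 + 466))² = (-18*(0*(⅓))²*34 + 494)² = (-18*0²*34 + 494)² = (-18*0*34 + 494)² = (0*34 + 494)² = (0 + 494)² = 494² = 244036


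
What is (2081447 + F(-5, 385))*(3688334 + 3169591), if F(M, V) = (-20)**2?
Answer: 14277150587475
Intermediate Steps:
F(M, V) = 400
(2081447 + F(-5, 385))*(3688334 + 3169591) = (2081447 + 400)*(3688334 + 3169591) = 2081847*6857925 = 14277150587475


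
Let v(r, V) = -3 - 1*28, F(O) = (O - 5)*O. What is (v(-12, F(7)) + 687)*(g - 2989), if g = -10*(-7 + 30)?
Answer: -2111664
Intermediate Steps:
F(O) = O*(-5 + O) (F(O) = (-5 + O)*O = O*(-5 + O))
g = -230 (g = -10*23 = -230)
v(r, V) = -31 (v(r, V) = -3 - 28 = -31)
(v(-12, F(7)) + 687)*(g - 2989) = (-31 + 687)*(-230 - 2989) = 656*(-3219) = -2111664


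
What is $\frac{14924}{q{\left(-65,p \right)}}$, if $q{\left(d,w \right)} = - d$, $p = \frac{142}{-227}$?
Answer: $\frac{1148}{5} \approx 229.6$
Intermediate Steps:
$p = - \frac{142}{227}$ ($p = 142 \left(- \frac{1}{227}\right) = - \frac{142}{227} \approx -0.62555$)
$\frac{14924}{q{\left(-65,p \right)}} = \frac{14924}{\left(-1\right) \left(-65\right)} = \frac{14924}{65} = 14924 \cdot \frac{1}{65} = \frac{1148}{5}$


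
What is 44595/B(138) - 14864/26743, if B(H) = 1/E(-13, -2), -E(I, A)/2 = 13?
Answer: -31007721074/26743 ≈ -1.1595e+6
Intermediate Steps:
E(I, A) = -26 (E(I, A) = -2*13 = -26)
B(H) = -1/26 (B(H) = 1/(-26) = -1/26)
44595/B(138) - 14864/26743 = 44595/(-1/26) - 14864/26743 = 44595*(-26) - 14864*1/26743 = -1159470 - 14864/26743 = -31007721074/26743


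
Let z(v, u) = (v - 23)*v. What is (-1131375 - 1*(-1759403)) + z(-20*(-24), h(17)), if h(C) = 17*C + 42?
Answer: 847388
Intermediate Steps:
h(C) = 42 + 17*C
z(v, u) = v*(-23 + v) (z(v, u) = (-23 + v)*v = v*(-23 + v))
(-1131375 - 1*(-1759403)) + z(-20*(-24), h(17)) = (-1131375 - 1*(-1759403)) + (-20*(-24))*(-23 - 20*(-24)) = (-1131375 + 1759403) + 480*(-23 + 480) = 628028 + 480*457 = 628028 + 219360 = 847388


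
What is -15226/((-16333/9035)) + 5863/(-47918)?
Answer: 507064264077/60203438 ≈ 8422.5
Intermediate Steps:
-15226/((-16333/9035)) + 5863/(-47918) = -15226/((-16333*1/9035)) + 5863*(-1/47918) = -15226/(-16333/9035) - 451/3686 = -15226*(-9035/16333) - 451/3686 = 137566910/16333 - 451/3686 = 507064264077/60203438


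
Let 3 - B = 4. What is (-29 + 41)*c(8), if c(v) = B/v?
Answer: -3/2 ≈ -1.5000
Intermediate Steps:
B = -1 (B = 3 - 1*4 = 3 - 4 = -1)
c(v) = -1/v
(-29 + 41)*c(8) = (-29 + 41)*(-1/8) = 12*(-1*1/8) = 12*(-1/8) = -3/2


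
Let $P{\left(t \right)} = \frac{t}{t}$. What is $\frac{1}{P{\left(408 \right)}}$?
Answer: $1$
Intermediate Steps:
$P{\left(t \right)} = 1$
$\frac{1}{P{\left(408 \right)}} = 1^{-1} = 1$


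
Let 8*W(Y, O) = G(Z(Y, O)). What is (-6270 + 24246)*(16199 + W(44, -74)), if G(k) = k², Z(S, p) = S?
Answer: 295543416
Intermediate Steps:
W(Y, O) = Y²/8
(-6270 + 24246)*(16199 + W(44, -74)) = (-6270 + 24246)*(16199 + (⅛)*44²) = 17976*(16199 + (⅛)*1936) = 17976*(16199 + 242) = 17976*16441 = 295543416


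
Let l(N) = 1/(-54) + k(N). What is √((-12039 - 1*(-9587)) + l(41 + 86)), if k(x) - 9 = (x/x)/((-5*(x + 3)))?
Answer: I*√836062539/585 ≈ 49.427*I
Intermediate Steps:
k(x) = 9 + 1/(-15 - 5*x) (k(x) = 9 + (x/x)/((-5*(x + 3))) = 9 + 1/(-5*(3 + x)) = 9 + 1/(-15 - 5*x))
l(N) = -1/54 + (134 + 45*N)/(5*(3 + N)) (l(N) = 1/(-54) + (134 + 45*N)/(5*(3 + N)) = -1/54 + (134 + 45*N)/(5*(3 + N)))
√((-12039 - 1*(-9587)) + l(41 + 86)) = √((-12039 - 1*(-9587)) + (7221 + 2425*(41 + 86))/(270*(3 + (41 + 86)))) = √((-12039 + 9587) + (7221 + 2425*127)/(270*(3 + 127))) = √(-2452 + (1/270)*(7221 + 307975)/130) = √(-2452 + (1/270)*(1/130)*315196) = √(-2452 + 78799/8775) = √(-21437501/8775) = I*√836062539/585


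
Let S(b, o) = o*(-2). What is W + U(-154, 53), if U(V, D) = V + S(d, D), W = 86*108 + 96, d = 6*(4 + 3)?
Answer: 9124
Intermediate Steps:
d = 42 (d = 6*7 = 42)
S(b, o) = -2*o
W = 9384 (W = 9288 + 96 = 9384)
U(V, D) = V - 2*D
W + U(-154, 53) = 9384 + (-154 - 2*53) = 9384 + (-154 - 106) = 9384 - 260 = 9124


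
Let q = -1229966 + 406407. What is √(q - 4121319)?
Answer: I*√4944878 ≈ 2223.7*I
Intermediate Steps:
q = -823559
√(q - 4121319) = √(-823559 - 4121319) = √(-4944878) = I*√4944878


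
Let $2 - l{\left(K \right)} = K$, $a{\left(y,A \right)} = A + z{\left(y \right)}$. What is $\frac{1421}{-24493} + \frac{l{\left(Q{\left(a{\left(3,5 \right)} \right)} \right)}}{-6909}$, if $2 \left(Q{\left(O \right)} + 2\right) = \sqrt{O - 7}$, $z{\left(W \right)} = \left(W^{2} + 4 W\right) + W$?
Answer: $- \frac{1416523}{24174591} + \frac{\sqrt{22}}{13818} \approx -0.058256$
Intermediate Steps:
$z{\left(W \right)} = W^{2} + 5 W$
$a{\left(y,A \right)} = A + y \left(5 + y\right)$
$Q{\left(O \right)} = -2 + \frac{\sqrt{-7 + O}}{2}$ ($Q{\left(O \right)} = -2 + \frac{\sqrt{O - 7}}{2} = -2 + \frac{\sqrt{-7 + O}}{2}$)
$l{\left(K \right)} = 2 - K$
$\frac{1421}{-24493} + \frac{l{\left(Q{\left(a{\left(3,5 \right)} \right)} \right)}}{-6909} = \frac{1421}{-24493} + \frac{2 - \left(-2 + \frac{\sqrt{-7 + \left(5 + 3 \left(5 + 3\right)\right)}}{2}\right)}{-6909} = 1421 \left(- \frac{1}{24493}\right) + \left(2 - \left(-2 + \frac{\sqrt{-7 + \left(5 + 3 \cdot 8\right)}}{2}\right)\right) \left(- \frac{1}{6909}\right) = - \frac{203}{3499} + \left(2 - \left(-2 + \frac{\sqrt{-7 + \left(5 + 24\right)}}{2}\right)\right) \left(- \frac{1}{6909}\right) = - \frac{203}{3499} + \left(2 - \left(-2 + \frac{\sqrt{-7 + 29}}{2}\right)\right) \left(- \frac{1}{6909}\right) = - \frac{203}{3499} + \left(2 - \left(-2 + \frac{\sqrt{22}}{2}\right)\right) \left(- \frac{1}{6909}\right) = - \frac{203}{3499} + \left(2 + \left(2 - \frac{\sqrt{22}}{2}\right)\right) \left(- \frac{1}{6909}\right) = - \frac{203}{3499} + \left(4 - \frac{\sqrt{22}}{2}\right) \left(- \frac{1}{6909}\right) = - \frac{203}{3499} - \left(\frac{4}{6909} - \frac{\sqrt{22}}{13818}\right) = - \frac{1416523}{24174591} + \frac{\sqrt{22}}{13818}$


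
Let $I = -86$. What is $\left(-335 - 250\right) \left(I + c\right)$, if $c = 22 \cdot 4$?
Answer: $-1170$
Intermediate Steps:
$c = 88$
$\left(-335 - 250\right) \left(I + c\right) = \left(-335 - 250\right) \left(-86 + 88\right) = \left(-585\right) 2 = -1170$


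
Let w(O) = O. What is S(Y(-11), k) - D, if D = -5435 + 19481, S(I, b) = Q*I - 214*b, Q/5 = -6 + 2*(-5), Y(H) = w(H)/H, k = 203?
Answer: -57568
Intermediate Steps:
Y(H) = 1 (Y(H) = H/H = 1)
Q = -80 (Q = 5*(-6 + 2*(-5)) = 5*(-6 - 10) = 5*(-16) = -80)
S(I, b) = -214*b - 80*I (S(I, b) = -80*I - 214*b = -214*b - 80*I)
D = 14046
S(Y(-11), k) - D = (-214*203 - 80*1) - 1*14046 = (-43442 - 80) - 14046 = -43522 - 14046 = -57568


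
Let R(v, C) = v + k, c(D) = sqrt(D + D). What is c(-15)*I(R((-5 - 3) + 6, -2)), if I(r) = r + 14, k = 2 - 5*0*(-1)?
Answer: 14*I*sqrt(30) ≈ 76.681*I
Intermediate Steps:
c(D) = sqrt(2)*sqrt(D) (c(D) = sqrt(2*D) = sqrt(2)*sqrt(D))
k = 2 (k = 2 + 0*(-1) = 2 + 0 = 2)
R(v, C) = 2 + v (R(v, C) = v + 2 = 2 + v)
I(r) = 14 + r
c(-15)*I(R((-5 - 3) + 6, -2)) = (sqrt(2)*sqrt(-15))*(14 + (2 + ((-5 - 3) + 6))) = (sqrt(2)*(I*sqrt(15)))*(14 + (2 + (-8 + 6))) = (I*sqrt(30))*(14 + (2 - 2)) = (I*sqrt(30))*(14 + 0) = (I*sqrt(30))*14 = 14*I*sqrt(30)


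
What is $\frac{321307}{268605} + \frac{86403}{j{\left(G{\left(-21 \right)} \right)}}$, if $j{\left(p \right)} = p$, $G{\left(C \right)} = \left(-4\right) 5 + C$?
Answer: $- \frac{23195104228}{11012805} \approx -2106.2$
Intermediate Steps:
$G{\left(C \right)} = -20 + C$
$\frac{321307}{268605} + \frac{86403}{j{\left(G{\left(-21 \right)} \right)}} = \frac{321307}{268605} + \frac{86403}{-20 - 21} = 321307 \cdot \frac{1}{268605} + \frac{86403}{-41} = \frac{321307}{268605} + 86403 \left(- \frac{1}{41}\right) = \frac{321307}{268605} - \frac{86403}{41} = - \frac{23195104228}{11012805}$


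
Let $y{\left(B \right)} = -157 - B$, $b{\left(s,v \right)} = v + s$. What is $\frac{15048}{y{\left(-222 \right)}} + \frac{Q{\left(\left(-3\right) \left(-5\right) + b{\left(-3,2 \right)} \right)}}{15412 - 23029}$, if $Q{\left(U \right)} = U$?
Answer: $\frac{114619706}{495105} \approx 231.51$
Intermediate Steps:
$b{\left(s,v \right)} = s + v$
$\frac{15048}{y{\left(-222 \right)}} + \frac{Q{\left(\left(-3\right) \left(-5\right) + b{\left(-3,2 \right)} \right)}}{15412 - 23029} = \frac{15048}{-157 - -222} + \frac{\left(-3\right) \left(-5\right) + \left(-3 + 2\right)}{15412 - 23029} = \frac{15048}{-157 + 222} + \frac{15 - 1}{-7617} = \frac{15048}{65} + 14 \left(- \frac{1}{7617}\right) = 15048 \cdot \frac{1}{65} - \frac{14}{7617} = \frac{15048}{65} - \frac{14}{7617} = \frac{114619706}{495105}$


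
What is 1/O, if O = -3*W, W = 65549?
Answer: -1/196647 ≈ -5.0853e-6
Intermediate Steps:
O = -196647 (O = -3*65549 = -196647)
1/O = 1/(-196647) = -1/196647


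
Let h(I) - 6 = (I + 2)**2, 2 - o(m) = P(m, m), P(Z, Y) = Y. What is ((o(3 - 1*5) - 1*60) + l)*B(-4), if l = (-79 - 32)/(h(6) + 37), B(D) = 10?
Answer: -61030/107 ≈ -570.37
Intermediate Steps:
o(m) = 2 - m
h(I) = 6 + (2 + I)**2 (h(I) = 6 + (I + 2)**2 = 6 + (2 + I)**2)
l = -111/107 (l = (-79 - 32)/((6 + (2 + 6)**2) + 37) = -111/((6 + 8**2) + 37) = -111/((6 + 64) + 37) = -111/(70 + 37) = -111/107 ≈ -1.0374)
((o(3 - 1*5) - 1*60) + l)*B(-4) = (((2 - (3 - 1*5)) - 1*60) - 111/107)*10 = (((2 - (3 - 5)) - 60) - 111/107)*10 = (((2 - 1*(-2)) - 60) - 111/107)*10 = (((2 + 2) - 60) - 111/107)*10 = ((4 - 60) - 111/107)*10 = (-56 - 111/107)*10 = -6103/107*10 = -61030/107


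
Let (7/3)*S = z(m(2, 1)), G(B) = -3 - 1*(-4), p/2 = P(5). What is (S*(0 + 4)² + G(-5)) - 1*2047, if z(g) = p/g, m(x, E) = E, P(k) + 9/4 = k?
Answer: -14058/7 ≈ -2008.3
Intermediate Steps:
P(k) = -9/4 + k
p = 11/2 (p = 2*(-9/4 + 5) = 2*(11/4) = 11/2 ≈ 5.5000)
G(B) = 1 (G(B) = -3 + 4 = 1)
z(g) = 11/(2*g)
S = 33/14 (S = 3*((11/2)/1)/7 = 3*((11/2)*1)/7 = (3/7)*(11/2) = 33/14 ≈ 2.3571)
(S*(0 + 4)² + G(-5)) - 1*2047 = (33*(0 + 4)²/14 + 1) - 1*2047 = ((33/14)*4² + 1) - 2047 = ((33/14)*16 + 1) - 2047 = (264/7 + 1) - 2047 = 271/7 - 2047 = -14058/7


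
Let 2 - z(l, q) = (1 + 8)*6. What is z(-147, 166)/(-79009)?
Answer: 52/79009 ≈ 0.00065815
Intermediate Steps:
z(l, q) = -52 (z(l, q) = 2 - (1 + 8)*6 = 2 - 9*6 = 2 - 1*54 = 2 - 54 = -52)
z(-147, 166)/(-79009) = -52/(-79009) = -52*(-1/79009) = 52/79009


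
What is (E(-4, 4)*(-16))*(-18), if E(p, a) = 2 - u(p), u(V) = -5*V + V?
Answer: -4032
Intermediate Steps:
u(V) = -4*V
E(p, a) = 2 + 4*p (E(p, a) = 2 - (-4)*p = 2 + 4*p)
(E(-4, 4)*(-16))*(-18) = ((2 + 4*(-4))*(-16))*(-18) = ((2 - 16)*(-16))*(-18) = -14*(-16)*(-18) = 224*(-18) = -4032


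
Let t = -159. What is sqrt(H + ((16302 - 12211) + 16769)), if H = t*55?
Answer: sqrt(12115) ≈ 110.07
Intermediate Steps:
H = -8745 (H = -159*55 = -8745)
sqrt(H + ((16302 - 12211) + 16769)) = sqrt(-8745 + ((16302 - 12211) + 16769)) = sqrt(-8745 + (4091 + 16769)) = sqrt(-8745 + 20860) = sqrt(12115)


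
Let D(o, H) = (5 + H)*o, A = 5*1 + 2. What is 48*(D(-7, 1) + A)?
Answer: -1680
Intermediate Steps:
A = 7 (A = 5 + 2 = 7)
D(o, H) = o*(5 + H)
48*(D(-7, 1) + A) = 48*(-7*(5 + 1) + 7) = 48*(-7*6 + 7) = 48*(-42 + 7) = 48*(-35) = -1680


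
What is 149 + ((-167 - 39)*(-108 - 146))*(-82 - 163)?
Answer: -12819231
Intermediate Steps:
149 + ((-167 - 39)*(-108 - 146))*(-82 - 163) = 149 - 206*(-254)*(-245) = 149 + 52324*(-245) = 149 - 12819380 = -12819231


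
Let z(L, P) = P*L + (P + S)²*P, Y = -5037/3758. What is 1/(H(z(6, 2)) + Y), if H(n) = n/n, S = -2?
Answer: -3758/1279 ≈ -2.9382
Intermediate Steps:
Y = -5037/3758 (Y = -5037*1/3758 = -5037/3758 ≈ -1.3403)
z(L, P) = L*P + P*(-2 + P)² (z(L, P) = P*L + (P - 2)²*P = L*P + (-2 + P)²*P = L*P + P*(-2 + P)²)
H(n) = 1
1/(H(z(6, 2)) + Y) = 1/(1 - 5037/3758) = 1/(-1279/3758) = -3758/1279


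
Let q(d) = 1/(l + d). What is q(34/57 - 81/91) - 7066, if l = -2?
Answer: -84069389/11897 ≈ -7066.4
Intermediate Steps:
q(d) = 1/(-2 + d)
q(34/57 - 81/91) - 7066 = 1/(-2 + (34/57 - 81/91)) - 7066 = 1/(-2 - 1523/5187) - 7066 = 1/(-11897/5187) - 7066 = -5187/11897 - 7066 = -84069389/11897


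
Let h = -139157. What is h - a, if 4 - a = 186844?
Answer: 47683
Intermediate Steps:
a = -186840 (a = 4 - 1*186844 = 4 - 186844 = -186840)
h - a = -139157 - 1*(-186840) = -139157 + 186840 = 47683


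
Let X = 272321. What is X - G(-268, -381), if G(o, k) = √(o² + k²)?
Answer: 272321 - √216985 ≈ 2.7186e+5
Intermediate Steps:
G(o, k) = √(k² + o²)
X - G(-268, -381) = 272321 - √((-381)² + (-268)²) = 272321 - √(145161 + 71824) = 272321 - √216985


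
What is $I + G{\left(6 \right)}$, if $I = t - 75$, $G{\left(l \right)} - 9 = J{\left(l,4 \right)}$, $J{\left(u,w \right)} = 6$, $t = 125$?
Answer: $65$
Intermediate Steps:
$G{\left(l \right)} = 15$ ($G{\left(l \right)} = 9 + 6 = 15$)
$I = 50$ ($I = 125 - 75 = 50$)
$I + G{\left(6 \right)} = 50 + 15 = 65$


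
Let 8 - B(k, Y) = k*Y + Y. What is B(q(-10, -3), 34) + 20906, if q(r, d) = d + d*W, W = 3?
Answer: 21288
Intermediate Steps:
q(r, d) = 4*d (q(r, d) = d + d*3 = d + 3*d = 4*d)
B(k, Y) = 8 - Y - Y*k (B(k, Y) = 8 - (k*Y + Y) = 8 - (Y*k + Y) = 8 - (Y + Y*k) = 8 + (-Y - Y*k) = 8 - Y - Y*k)
B(q(-10, -3), 34) + 20906 = (8 - 1*34 - 1*34*4*(-3)) + 20906 = (8 - 34 - 1*34*(-12)) + 20906 = (8 - 34 + 408) + 20906 = 382 + 20906 = 21288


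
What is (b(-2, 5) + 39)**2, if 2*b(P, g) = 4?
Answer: 1681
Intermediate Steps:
b(P, g) = 2 (b(P, g) = (1/2)*4 = 2)
(b(-2, 5) + 39)**2 = (2 + 39)**2 = 41**2 = 1681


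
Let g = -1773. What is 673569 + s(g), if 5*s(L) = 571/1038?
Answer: 3495823681/5190 ≈ 6.7357e+5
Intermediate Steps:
s(L) = 571/5190 (s(L) = (571/1038)/5 = (571*(1/1038))/5 = (⅕)*(571/1038) = 571/5190)
673569 + s(g) = 673569 + 571/5190 = 3495823681/5190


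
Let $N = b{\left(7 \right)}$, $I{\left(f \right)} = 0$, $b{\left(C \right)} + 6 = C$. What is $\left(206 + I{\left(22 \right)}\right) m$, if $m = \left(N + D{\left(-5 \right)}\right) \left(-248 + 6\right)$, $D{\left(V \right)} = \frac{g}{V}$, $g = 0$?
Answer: $-49852$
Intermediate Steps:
$b{\left(C \right)} = -6 + C$
$N = 1$ ($N = -6 + 7 = 1$)
$D{\left(V \right)} = 0$ ($D{\left(V \right)} = \frac{0}{V} = 0$)
$m = -242$ ($m = \left(1 + 0\right) \left(-248 + 6\right) = 1 \left(-242\right) = -242$)
$\left(206 + I{\left(22 \right)}\right) m = \left(206 + 0\right) \left(-242\right) = 206 \left(-242\right) = -49852$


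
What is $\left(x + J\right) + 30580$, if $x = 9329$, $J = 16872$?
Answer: $56781$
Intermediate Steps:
$\left(x + J\right) + 30580 = \left(9329 + 16872\right) + 30580 = 26201 + 30580 = 56781$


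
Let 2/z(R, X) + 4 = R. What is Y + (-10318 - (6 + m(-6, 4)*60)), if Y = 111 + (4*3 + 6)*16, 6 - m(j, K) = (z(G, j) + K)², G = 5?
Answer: -8125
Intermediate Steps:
z(R, X) = 2/(-4 + R)
m(j, K) = 6 - (2 + K)² (m(j, K) = 6 - (2/(-4 + 5) + K)² = 6 - (2/1 + K)² = 6 - (2*1 + K)² = 6 - (2 + K)²)
Y = 399 (Y = 111 + (12 + 6)*16 = 111 + 18*16 = 111 + 288 = 399)
Y + (-10318 - (6 + m(-6, 4)*60)) = 399 + (-10318 - (6 + (6 - (2 + 4)²)*60)) = 399 + (-10318 - (6 + (6 - 1*6²)*60)) = 399 + (-10318 - (6 + (6 - 1*36)*60)) = 399 + (-10318 - (6 + (6 - 36)*60)) = 399 + (-10318 - (6 - 30*60)) = 399 + (-10318 - (6 - 1800)) = 399 + (-10318 - 1*(-1794)) = 399 + (-10318 + 1794) = 399 - 8524 = -8125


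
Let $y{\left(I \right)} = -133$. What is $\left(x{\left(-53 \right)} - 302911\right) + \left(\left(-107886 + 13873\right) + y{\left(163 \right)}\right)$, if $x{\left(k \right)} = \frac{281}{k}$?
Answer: $- \frac{21044302}{53} \approx -3.9706 \cdot 10^{5}$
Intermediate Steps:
$\left(x{\left(-53 \right)} - 302911\right) + \left(\left(-107886 + 13873\right) + y{\left(163 \right)}\right) = \left(\frac{281}{-53} - 302911\right) + \left(\left(-107886 + 13873\right) - 133\right) = \left(281 \left(- \frac{1}{53}\right) - 302911\right) - 94146 = \left(- \frac{281}{53} - 302911\right) - 94146 = - \frac{16054564}{53} - 94146 = - \frac{21044302}{53}$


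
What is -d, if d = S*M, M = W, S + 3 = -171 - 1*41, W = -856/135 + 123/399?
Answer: -4657459/3591 ≈ -1297.0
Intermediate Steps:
W = -108313/17955 (W = -856*1/135 + 123*(1/399) = -856/135 + 41/133 = -108313/17955 ≈ -6.0325)
S = -215 (S = -3 + (-171 - 1*41) = -3 + (-171 - 41) = -3 - 212 = -215)
M = -108313/17955 ≈ -6.0325
d = 4657459/3591 (d = -215*(-108313/17955) = 4657459/3591 ≈ 1297.0)
-d = -1*4657459/3591 = -4657459/3591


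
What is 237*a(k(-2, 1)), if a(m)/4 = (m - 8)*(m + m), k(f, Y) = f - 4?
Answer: 159264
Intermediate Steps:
k(f, Y) = -4 + f
a(m) = 8*m*(-8 + m) (a(m) = 4*((m - 8)*(m + m)) = 4*((-8 + m)*(2*m)) = 4*(2*m*(-8 + m)) = 8*m*(-8 + m))
237*a(k(-2, 1)) = 237*(8*(-4 - 2)*(-8 + (-4 - 2))) = 237*(8*(-6)*(-8 - 6)) = 237*(8*(-6)*(-14)) = 237*672 = 159264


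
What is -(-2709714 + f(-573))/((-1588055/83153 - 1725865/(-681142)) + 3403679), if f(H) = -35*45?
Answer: 3133973462028486/3934286513713561 ≈ 0.79658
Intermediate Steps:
f(H) = -1575
-(-2709714 + f(-573))/((-1588055/83153 - 1725865/(-681142)) + 3403679) = -(-2709714 - 1575)/((-1588055/83153 - 1725865/(-681142)) + 3403679) = -(-2711289)/((-1588055*1/83153 - 1725865*(-1/681142)) + 3403679) = -(-2711289)/((-226865/11879 + 1725865/681142) + 3403679) = -(-2711289)/(-19146532785/1155897974 + 3403679) = -(-2711289)/3934286513713561/1155897974 = -(-2711289)*1155897974/3934286513713561 = -1*(-3133973462028486/3934286513713561) = 3133973462028486/3934286513713561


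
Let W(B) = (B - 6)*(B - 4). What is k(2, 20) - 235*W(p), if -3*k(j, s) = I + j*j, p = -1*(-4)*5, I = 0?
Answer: -157924/3 ≈ -52641.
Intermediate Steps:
p = 20 (p = 4*5 = 20)
k(j, s) = -j**2/3 (k(j, s) = -(0 + j*j)/3 = -(0 + j**2)/3 = -j**2/3)
W(B) = (-6 + B)*(-4 + B)
k(2, 20) - 235*W(p) = -1/3*2**2 - 235*(24 + 20**2 - 10*20) = -1/3*4 - 235*(24 + 400 - 200) = -4/3 - 235*224 = -4/3 - 52640 = -157924/3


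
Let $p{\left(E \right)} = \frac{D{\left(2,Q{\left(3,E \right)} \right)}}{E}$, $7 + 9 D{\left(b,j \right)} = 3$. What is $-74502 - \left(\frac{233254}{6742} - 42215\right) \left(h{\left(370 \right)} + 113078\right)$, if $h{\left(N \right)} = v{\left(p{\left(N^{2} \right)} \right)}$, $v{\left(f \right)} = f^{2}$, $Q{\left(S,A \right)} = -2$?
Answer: $\frac{1525501865479953688066388}{319838459506875} \approx 4.7696 \cdot 10^{9}$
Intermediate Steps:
$D{\left(b,j \right)} = - \frac{4}{9}$ ($D{\left(b,j \right)} = - \frac{7}{9} + \frac{1}{9} \cdot 3 = - \frac{7}{9} + \frac{1}{3} = - \frac{4}{9}$)
$p{\left(E \right)} = - \frac{4}{9 E}$
$h{\left(N \right)} = \frac{16}{81 N^{4}}$ ($h{\left(N \right)} = \left(- \frac{4}{9 N^{2}}\right)^{2} = \frac{16}{81 N^{4}}$)
$-74502 - \left(\frac{233254}{6742} - 42215\right) \left(h{\left(370 \right)} + 113078\right) = -74502 - \left(\frac{233254}{6742} - 42215\right) \left(\frac{16}{81 \cdot 18741610000} + 113078\right) = -74502 - \left(233254 \cdot \frac{1}{6742} - 42215\right) \left(\frac{16}{81} \cdot \frac{1}{18741610000} + 113078\right) = -74502 - \left(\frac{116627}{3371} - 42215\right) \left(\frac{1}{94879400625} + 113078\right) = -74502 - \left(- \frac{142190138}{3371}\right) \frac{10728772863873751}{94879400625} = -74502 - - \frac{1525525694084863869267638}{319838459506875} = -74502 + \frac{1525525694084863869267638}{319838459506875} = \frac{1525501865479953688066388}{319838459506875}$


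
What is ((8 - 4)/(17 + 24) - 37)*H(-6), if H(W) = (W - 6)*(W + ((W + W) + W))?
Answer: -435744/41 ≈ -10628.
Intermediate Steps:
H(W) = 4*W*(-6 + W) (H(W) = (-6 + W)*(W + (2*W + W)) = (-6 + W)*(W + 3*W) = (-6 + W)*(4*W) = 4*W*(-6 + W))
((8 - 4)/(17 + 24) - 37)*H(-6) = ((8 - 4)/(17 + 24) - 37)*(4*(-6)*(-6 - 6)) = (4/41 - 37)*(4*(-6)*(-12)) = (4*(1/41) - 37)*288 = (4/41 - 37)*288 = -1513/41*288 = -435744/41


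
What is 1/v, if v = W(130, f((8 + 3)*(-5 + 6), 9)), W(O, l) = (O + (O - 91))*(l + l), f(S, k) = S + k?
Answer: 1/6760 ≈ 0.00014793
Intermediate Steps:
W(O, l) = 2*l*(-91 + 2*O) (W(O, l) = (O + (-91 + O))*(2*l) = (-91 + 2*O)*(2*l) = 2*l*(-91 + 2*O))
v = 6760 (v = 2*((8 + 3)*(-5 + 6) + 9)*(-91 + 2*130) = 2*(11*1 + 9)*(-91 + 260) = 2*(11 + 9)*169 = 2*20*169 = 6760)
1/v = 1/6760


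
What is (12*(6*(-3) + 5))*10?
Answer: -1560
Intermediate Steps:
(12*(6*(-3) + 5))*10 = (12*(-18 + 5))*10 = (12*(-13))*10 = -156*10 = -1560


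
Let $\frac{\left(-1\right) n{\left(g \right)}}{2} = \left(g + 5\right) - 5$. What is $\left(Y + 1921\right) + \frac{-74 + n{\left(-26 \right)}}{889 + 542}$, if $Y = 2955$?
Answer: $\frac{6977534}{1431} \approx 4876.0$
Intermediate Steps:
$n{\left(g \right)} = - 2 g$ ($n{\left(g \right)} = - 2 \left(\left(g + 5\right) - 5\right) = - 2 \left(\left(5 + g\right) - 5\right) = - 2 g$)
$\left(Y + 1921\right) + \frac{-74 + n{\left(-26 \right)}}{889 + 542} = \left(2955 + 1921\right) + \frac{-74 - -52}{889 + 542} = 4876 + \frac{-74 + 52}{1431} = 4876 - \frac{22}{1431} = \frac{6977534}{1431}$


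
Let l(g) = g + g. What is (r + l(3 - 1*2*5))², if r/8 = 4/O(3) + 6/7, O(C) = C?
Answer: 5476/441 ≈ 12.417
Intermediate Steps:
r = 368/21 (r = 8*(4/3 + 6/7) = 8*(46/21) = 368/21 ≈ 17.524)
l(g) = 2*g
(r + l(3 - 1*2*5))² = (368/21 + 2*(3 - 1*2*5))² = (368/21 + 2*(3 - 2*5))² = (368/21 + 2*(3 - 10))² = (368/21 + 2*(-7))² = (368/21 - 14)² = (74/21)² = 5476/441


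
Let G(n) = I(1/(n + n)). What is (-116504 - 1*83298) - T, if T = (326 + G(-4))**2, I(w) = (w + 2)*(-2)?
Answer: -4858353/16 ≈ -3.0365e+5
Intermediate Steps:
I(w) = -4 - 2*w (I(w) = (2 + w)*(-2) = -4 - 2*w)
G(n) = -4 - 1/n (G(n) = -4 - 2/(n + n) = -4 - 2*1/(2*n) = -4 - 1/n)
T = 1661521/16 (T = (326 + (-4 - 1/(-4)))**2 = (326 + (-4 - 1*(-1/4)))**2 = (326 + (-4 + 1/4))**2 = (326 - 15/4)**2 = (1289/4)**2 = 1661521/16 ≈ 1.0385e+5)
(-116504 - 1*83298) - T = (-116504 - 1*83298) - 1*1661521/16 = (-116504 - 83298) - 1661521/16 = -199802 - 1661521/16 = -4858353/16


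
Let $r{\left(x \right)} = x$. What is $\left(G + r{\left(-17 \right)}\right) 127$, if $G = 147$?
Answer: $16510$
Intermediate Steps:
$\left(G + r{\left(-17 \right)}\right) 127 = \left(147 - 17\right) 127 = 130 \cdot 127 = 16510$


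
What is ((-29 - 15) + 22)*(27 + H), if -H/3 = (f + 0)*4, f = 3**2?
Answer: 1782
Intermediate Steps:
f = 9
H = -108 (H = -3*(9 + 0)*4 = -27*4 = -3*36 = -108)
((-29 - 15) + 22)*(27 + H) = ((-29 - 15) + 22)*(27 - 108) = (-44 + 22)*(-81) = -22*(-81) = 1782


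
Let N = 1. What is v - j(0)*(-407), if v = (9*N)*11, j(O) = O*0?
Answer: 99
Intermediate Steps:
j(O) = 0
v = 99 (v = (9*1)*11 = 9*11 = 99)
v - j(0)*(-407) = 99 - 0*(-407) = 99 - 1*0 = 99 + 0 = 99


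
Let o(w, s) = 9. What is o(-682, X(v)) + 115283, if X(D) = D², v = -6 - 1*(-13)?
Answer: 115292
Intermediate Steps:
v = 7 (v = -6 + 13 = 7)
o(-682, X(v)) + 115283 = 9 + 115283 = 115292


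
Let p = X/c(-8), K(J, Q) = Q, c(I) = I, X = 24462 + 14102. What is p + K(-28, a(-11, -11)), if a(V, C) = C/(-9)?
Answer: -86747/18 ≈ -4819.3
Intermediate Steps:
X = 38564
a(V, C) = -C/9 (a(V, C) = C*(-⅑) = -C/9)
p = -9641/2 (p = 38564/(-8) = 38564*(-⅛) = -9641/2 ≈ -4820.5)
p + K(-28, a(-11, -11)) = -9641/2 - ⅑*(-11) = -9641/2 + 11/9 = -86747/18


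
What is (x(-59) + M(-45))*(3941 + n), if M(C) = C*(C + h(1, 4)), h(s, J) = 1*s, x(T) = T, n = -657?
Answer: 6308564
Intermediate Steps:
h(s, J) = s
M(C) = C*(1 + C) (M(C) = C*(C + 1) = C*(1 + C))
(x(-59) + M(-45))*(3941 + n) = (-59 - 45*(1 - 45))*(3941 - 657) = (-59 - 45*(-44))*3284 = (-59 + 1980)*3284 = 1921*3284 = 6308564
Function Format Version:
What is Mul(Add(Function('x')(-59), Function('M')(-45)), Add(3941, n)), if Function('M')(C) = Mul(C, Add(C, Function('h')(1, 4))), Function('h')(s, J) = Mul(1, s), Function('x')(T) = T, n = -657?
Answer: 6308564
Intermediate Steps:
Function('h')(s, J) = s
Function('M')(C) = Mul(C, Add(1, C)) (Function('M')(C) = Mul(C, Add(C, 1)) = Mul(C, Add(1, C)))
Mul(Add(Function('x')(-59), Function('M')(-45)), Add(3941, n)) = Mul(Add(-59, Mul(-45, Add(1, -45))), Add(3941, -657)) = Mul(Add(-59, Mul(-45, -44)), 3284) = Mul(Add(-59, 1980), 3284) = Mul(1921, 3284) = 6308564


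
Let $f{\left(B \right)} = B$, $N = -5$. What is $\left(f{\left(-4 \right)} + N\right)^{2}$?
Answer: $81$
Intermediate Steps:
$\left(f{\left(-4 \right)} + N\right)^{2} = \left(-4 - 5\right)^{2} = \left(-9\right)^{2} = 81$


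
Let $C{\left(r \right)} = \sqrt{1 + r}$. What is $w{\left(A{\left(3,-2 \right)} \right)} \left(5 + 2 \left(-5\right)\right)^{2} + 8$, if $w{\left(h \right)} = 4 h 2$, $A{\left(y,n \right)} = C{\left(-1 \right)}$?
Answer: $8$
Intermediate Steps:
$A{\left(y,n \right)} = 0$ ($A{\left(y,n \right)} = \sqrt{1 - 1} = \sqrt{0} = 0$)
$w{\left(h \right)} = 8 h$
$w{\left(A{\left(3,-2 \right)} \right)} \left(5 + 2 \left(-5\right)\right)^{2} + 8 = 8 \cdot 0 \left(5 + 2 \left(-5\right)\right)^{2} + 8 = 0 \left(5 - 10\right)^{2} + 8 = 0 \left(-5\right)^{2} + 8 = 0 \cdot 25 + 8 = 0 + 8 = 8$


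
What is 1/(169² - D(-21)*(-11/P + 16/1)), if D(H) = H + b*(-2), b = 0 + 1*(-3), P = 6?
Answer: 2/57547 ≈ 3.4754e-5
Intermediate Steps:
b = -3 (b = 0 - 3 = -3)
D(H) = 6 + H (D(H) = H - 3*(-2) = H + 6 = 6 + H)
1/(169² - D(-21)*(-11/P + 16/1)) = 1/(169² - (6 - 21)*(-11/6 + 16/1)) = 1/(28561 - (-15)*(-11*⅙ + 16*1)) = 1/(28561 - (-15)*(-11/6 + 16)) = 1/(28561 - (-15)*85/6) = 1/(28561 - 1*(-425/2)) = 1/(28561 + 425/2) = 1/(57547/2) = 2/57547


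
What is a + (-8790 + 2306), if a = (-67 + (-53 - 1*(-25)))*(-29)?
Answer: -3729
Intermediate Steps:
a = 2755 (a = (-67 + (-53 + 25))*(-29) = (-67 - 28)*(-29) = -95*(-29) = 2755)
a + (-8790 + 2306) = 2755 + (-8790 + 2306) = 2755 - 6484 = -3729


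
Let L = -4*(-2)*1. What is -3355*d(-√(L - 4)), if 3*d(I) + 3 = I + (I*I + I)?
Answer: 3355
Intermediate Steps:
L = 8 (L = 8*1 = 8)
d(I) = -1 + I²/3 + 2*I/3 (d(I) = -1 + (I + (I*I + I))/3 = -1 + (I + (I² + I))/3 = -1 + (I + (I + I²))/3 = -1 + (I² + 2*I)/3 = -1 + (I²/3 + 2*I/3) = -1 + I²/3 + 2*I/3)
-3355*d(-√(L - 4)) = -3355*(-1 + (-√(8 - 4))²/3 + 2*(-√(8 - 4))/3) = -3355*(-1 + (-√4)²/3 + 2*(-√4)/3) = -3355*(-1 + (-1*2)²/3 + 2*(-1*2)/3) = -3355*(-1 + (⅓)*(-2)² + (⅔)*(-2)) = -3355*(-1 + (⅓)*4 - 4/3) = -3355*(-1 + 4/3 - 4/3) = -3355*(-1) = 3355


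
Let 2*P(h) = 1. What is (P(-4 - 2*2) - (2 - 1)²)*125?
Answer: -125/2 ≈ -62.500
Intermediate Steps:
P(h) = ½ (P(h) = (½)*1 = ½)
(P(-4 - 2*2) - (2 - 1)²)*125 = (½ - (2 - 1)²)*125 = (½ - 1*1²)*125 = (½ - 1*1)*125 = (½ - 1)*125 = -½*125 = -125/2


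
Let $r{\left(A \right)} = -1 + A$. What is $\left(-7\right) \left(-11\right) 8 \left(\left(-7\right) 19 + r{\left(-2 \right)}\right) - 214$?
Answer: $-83990$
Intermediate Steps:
$\left(-7\right) \left(-11\right) 8 \left(\left(-7\right) 19 + r{\left(-2 \right)}\right) - 214 = \left(-7\right) \left(-11\right) 8 \left(\left(-7\right) 19 - 3\right) - 214 = 77 \cdot 8 \left(-133 - 3\right) - 214 = 616 \left(-136\right) - 214 = -83776 - 214 = -83990$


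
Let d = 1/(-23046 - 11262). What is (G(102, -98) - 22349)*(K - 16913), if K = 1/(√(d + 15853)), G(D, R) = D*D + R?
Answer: 203683259 - 72258*√518322141019/543884723 ≈ 2.0368e+8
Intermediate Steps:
d = -1/34308 (d = 1/(-34308) = -1/34308 ≈ -2.9148e-5)
G(D, R) = R + D² (G(D, R) = D² + R = R + D²)
K = 6*√518322141019/543884723 (K = 1/(√(-1/34308 + 15853)) = 1/(√(543884723/34308)) = 1/(√518322141019/5718) = 6*√518322141019/543884723 ≈ 0.0079423)
(G(102, -98) - 22349)*(K - 16913) = ((-98 + 102²) - 22349)*(6*√518322141019/543884723 - 16913) = ((-98 + 10404) - 22349)*(-16913 + 6*√518322141019/543884723) = (10306 - 22349)*(-16913 + 6*√518322141019/543884723) = -12043*(-16913 + 6*√518322141019/543884723) = 203683259 - 72258*√518322141019/543884723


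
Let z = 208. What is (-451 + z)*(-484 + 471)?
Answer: 3159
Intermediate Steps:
(-451 + z)*(-484 + 471) = (-451 + 208)*(-484 + 471) = -243*(-13) = 3159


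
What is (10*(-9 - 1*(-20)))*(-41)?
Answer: -4510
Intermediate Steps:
(10*(-9 - 1*(-20)))*(-41) = (10*(-9 + 20))*(-41) = (10*11)*(-41) = 110*(-41) = -4510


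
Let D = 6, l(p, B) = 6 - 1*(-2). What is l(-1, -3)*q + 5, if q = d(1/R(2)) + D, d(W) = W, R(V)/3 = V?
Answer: 163/3 ≈ 54.333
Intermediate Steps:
R(V) = 3*V
l(p, B) = 8 (l(p, B) = 6 + 2 = 8)
q = 37/6 (q = 1/(3*2) + 6 = 1/6 + 6 = ⅙ + 6 = 37/6 ≈ 6.1667)
l(-1, -3)*q + 5 = 8*(37/6) + 5 = 148/3 + 5 = 163/3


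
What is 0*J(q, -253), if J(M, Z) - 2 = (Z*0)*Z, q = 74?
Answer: 0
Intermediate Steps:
J(M, Z) = 2 (J(M, Z) = 2 + (Z*0)*Z = 2 + 0*Z = 2 + 0 = 2)
0*J(q, -253) = 0*2 = 0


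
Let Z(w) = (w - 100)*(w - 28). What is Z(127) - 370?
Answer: 2303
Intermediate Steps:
Z(w) = (-100 + w)*(-28 + w)
Z(127) - 370 = (2800 + 127² - 128*127) - 370 = (2800 + 16129 - 16256) - 370 = 2673 - 370 = 2303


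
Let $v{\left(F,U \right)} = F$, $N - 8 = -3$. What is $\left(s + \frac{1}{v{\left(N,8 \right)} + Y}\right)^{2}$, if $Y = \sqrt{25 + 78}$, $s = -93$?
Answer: $\frac{13173296}{1521} - \frac{7259 \sqrt{103}}{3042} \approx 8636.7$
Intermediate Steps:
$N = 5$ ($N = 8 - 3 = 5$)
$Y = \sqrt{103} \approx 10.149$
$\left(s + \frac{1}{v{\left(N,8 \right)} + Y}\right)^{2} = \left(-93 + \frac{1}{5 + \sqrt{103}}\right)^{2}$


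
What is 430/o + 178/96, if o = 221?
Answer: 40309/10608 ≈ 3.7999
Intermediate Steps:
430/o + 178/96 = 430/221 + 178/96 = 430*(1/221) + 178*(1/96) = 430/221 + 89/48 = 40309/10608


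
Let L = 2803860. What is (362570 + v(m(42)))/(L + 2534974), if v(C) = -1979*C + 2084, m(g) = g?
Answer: 140768/2669417 ≈ 0.052734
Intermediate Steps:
v(C) = 2084 - 1979*C
(362570 + v(m(42)))/(L + 2534974) = (362570 + (2084 - 1979*42))/(2803860 + 2534974) = (362570 + (2084 - 83118))/5338834 = (362570 - 81034)*(1/5338834) = 281536*(1/5338834) = 140768/2669417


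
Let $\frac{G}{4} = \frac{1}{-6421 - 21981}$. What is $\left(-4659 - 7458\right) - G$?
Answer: $- \frac{172073515}{14201} \approx -12117.0$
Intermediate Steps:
$G = - \frac{2}{14201}$ ($G = \frac{4}{-6421 - 21981} = \frac{4}{-28402} = 4 \left(- \frac{1}{28402}\right) = - \frac{2}{14201} \approx -0.00014084$)
$\left(-4659 - 7458\right) - G = \left(-4659 - 7458\right) - - \frac{2}{14201} = -12117 + \frac{2}{14201} = - \frac{172073515}{14201}$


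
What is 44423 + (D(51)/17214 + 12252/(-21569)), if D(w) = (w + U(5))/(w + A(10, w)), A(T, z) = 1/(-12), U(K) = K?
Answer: 1679593171925893/37809572671 ≈ 44422.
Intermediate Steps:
A(T, z) = -1/12
D(w) = (5 + w)/(-1/12 + w) (D(w) = (w + 5)/(w - 1/12) = (5 + w)/(-1/12 + w))
44423 + (D(51)/17214 + 12252/(-21569)) = 44423 + ((12*(5 + 51)/(-1 + 12*51))/17214 + 12252/(-21569)) = 44423 + ((12*56/(-1 + 612))*(1/17214) + 12252*(-1/21569)) = 44423 + ((12*56/611)*(1/17214) - 12252/21569) = 44423 + ((12*(1/611)*56)*(1/17214) - 12252/21569) = 44423 + ((672/611)*(1/17214) - 12252/21569) = 44423 + (112/1752959 - 12252/21569) = 44423 - 21474837940/37809572671 = 1679593171925893/37809572671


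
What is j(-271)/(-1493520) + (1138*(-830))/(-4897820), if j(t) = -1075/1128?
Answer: 15912628866989/82513111185792 ≈ 0.19285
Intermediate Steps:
j(t) = -1075/1128 (j(t) = -1075*1/1128 = -1075/1128)
j(-271)/(-1493520) + (1138*(-830))/(-4897820) = -1075/1128/(-1493520) + (1138*(-830))/(-4897820) = -1075/1128*(-1/1493520) - 944540*(-1/4897820) = 215/336938112 + 47227/244891 = 15912628866989/82513111185792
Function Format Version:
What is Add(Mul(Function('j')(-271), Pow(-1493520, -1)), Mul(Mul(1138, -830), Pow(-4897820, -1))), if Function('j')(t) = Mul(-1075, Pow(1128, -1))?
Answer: Rational(15912628866989, 82513111185792) ≈ 0.19285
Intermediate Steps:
Function('j')(t) = Rational(-1075, 1128) (Function('j')(t) = Mul(-1075, Rational(1, 1128)) = Rational(-1075, 1128))
Add(Mul(Function('j')(-271), Pow(-1493520, -1)), Mul(Mul(1138, -830), Pow(-4897820, -1))) = Add(Mul(Rational(-1075, 1128), Pow(-1493520, -1)), Mul(Mul(1138, -830), Pow(-4897820, -1))) = Add(Mul(Rational(-1075, 1128), Rational(-1, 1493520)), Mul(-944540, Rational(-1, 4897820))) = Add(Rational(215, 336938112), Rational(47227, 244891)) = Rational(15912628866989, 82513111185792)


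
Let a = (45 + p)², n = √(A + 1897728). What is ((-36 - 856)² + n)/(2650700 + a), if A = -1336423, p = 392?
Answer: 795664/2841669 + √561305/2841669 ≈ 0.28026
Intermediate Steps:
n = √561305 (n = √(-1336423 + 1897728) = √561305 ≈ 749.20)
a = 190969 (a = (45 + 392)² = 437² = 190969)
((-36 - 856)² + n)/(2650700 + a) = ((-36 - 856)² + √561305)/(2650700 + 190969) = ((-892)² + √561305)/2841669 = (795664 + √561305)*(1/2841669) = 795664/2841669 + √561305/2841669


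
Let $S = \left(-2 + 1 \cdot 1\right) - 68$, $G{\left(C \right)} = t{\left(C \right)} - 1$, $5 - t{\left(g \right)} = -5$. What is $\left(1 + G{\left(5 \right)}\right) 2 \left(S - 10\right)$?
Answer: $-1580$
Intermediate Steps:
$t{\left(g \right)} = 10$ ($t{\left(g \right)} = 5 - -5 = 5 + 5 = 10$)
$G{\left(C \right)} = 9$ ($G{\left(C \right)} = 10 - 1 = 9$)
$S = -69$ ($S = \left(-2 + 1\right) - 68 = -1 - 68 = -69$)
$\left(1 + G{\left(5 \right)}\right) 2 \left(S - 10\right) = \left(1 + 9\right) 2 \left(-69 - 10\right) = 10 \cdot 2 \left(-79\right) = 20 \left(-79\right) = -1580$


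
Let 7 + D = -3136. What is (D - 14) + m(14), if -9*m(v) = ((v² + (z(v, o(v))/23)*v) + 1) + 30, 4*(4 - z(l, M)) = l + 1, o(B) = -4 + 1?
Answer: -146383/46 ≈ -3182.2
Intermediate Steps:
D = -3143 (D = -7 - 3136 = -3143)
o(B) = -3
z(l, M) = 15/4 - l/4 (z(l, M) = 4 - (l + 1)/4 = 4 - (1 + l)/4 = 4 + (-¼ - l/4) = 15/4 - l/4)
m(v) = -31/9 - v²/9 - v*(15/92 - v/92)/9 (m(v) = -(((v² + ((15/4 - v/4)/23)*v) + 1) + 30)/9 = -(((v² + ((15/4 - v/4)*(1/23))*v) + 1) + 30)/9 = -(((v² + (15/92 - v/92)*v) + 1) + 30)/9 = -(((v² + v*(15/92 - v/92)) + 1) + 30)/9 = -((1 + v² + v*(15/92 - v/92)) + 30)/9 = -(31 + v² + v*(15/92 - v/92))/9 = -31/9 - v²/9 - v*(15/92 - v/92)/9)
(D - 14) + m(14) = (-3143 - 14) + (-31/9 - ⅑*14² + (1/828)*14*(-15 + 14)) = -3157 + (-31/9 - ⅑*196 + (1/828)*14*(-1)) = -3157 + (-31/9 - 196/9 - 7/414) = -3157 - 1161/46 = -146383/46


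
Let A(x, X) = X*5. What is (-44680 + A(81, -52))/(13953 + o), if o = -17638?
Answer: 8988/737 ≈ 12.195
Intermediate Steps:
A(x, X) = 5*X
(-44680 + A(81, -52))/(13953 + o) = (-44680 + 5*(-52))/(13953 - 17638) = (-44680 - 260)/(-3685) = -44940*(-1/3685) = 8988/737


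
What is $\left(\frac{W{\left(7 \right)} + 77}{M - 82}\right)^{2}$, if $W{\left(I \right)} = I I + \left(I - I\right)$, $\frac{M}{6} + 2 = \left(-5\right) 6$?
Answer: $\frac{3969}{18769} \approx 0.21147$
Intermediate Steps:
$M = -192$ ($M = -12 + 6 \left(\left(-5\right) 6\right) = -12 + 6 \left(-30\right) = -12 - 180 = -192$)
$W{\left(I \right)} = I^{2}$ ($W{\left(I \right)} = I^{2} + 0 = I^{2}$)
$\left(\frac{W{\left(7 \right)} + 77}{M - 82}\right)^{2} = \left(\frac{7^{2} + 77}{-192 - 82}\right)^{2} = \left(\frac{49 + 77}{-274}\right)^{2} = \left(126 \left(- \frac{1}{274}\right)\right)^{2} = \left(- \frac{63}{137}\right)^{2} = \frac{3969}{18769}$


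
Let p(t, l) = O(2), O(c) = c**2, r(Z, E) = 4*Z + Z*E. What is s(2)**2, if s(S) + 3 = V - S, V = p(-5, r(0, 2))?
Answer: 1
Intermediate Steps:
r(Z, E) = 4*Z + E*Z
p(t, l) = 4 (p(t, l) = 2**2 = 4)
V = 4
s(S) = 1 - S (s(S) = -3 + (4 - S) = 1 - S)
s(2)**2 = (1 - 1*2)**2 = (1 - 2)**2 = (-1)**2 = 1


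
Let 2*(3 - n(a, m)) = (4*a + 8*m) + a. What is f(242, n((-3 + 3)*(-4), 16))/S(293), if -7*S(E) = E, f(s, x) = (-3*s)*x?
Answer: -310002/293 ≈ -1058.0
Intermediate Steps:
n(a, m) = 3 - 4*m - 5*a/2 (n(a, m) = 3 - ((4*a + 8*m) + a)/2 = 3 - (5*a + 8*m)/2 = 3 + (-4*m - 5*a/2) = 3 - 4*m - 5*a/2)
f(s, x) = -3*s*x
S(E) = -E/7
f(242, n((-3 + 3)*(-4), 16))/S(293) = (-3*242*(3 - 4*16 - 5*(-3 + 3)*(-4)/2))/((-1/7*293)) = (-3*242*(3 - 64 - 0*(-4)))/(-293/7) = -3*242*(3 - 64 - 5/2*0)*(-7/293) = -3*242*(3 - 64 + 0)*(-7/293) = -3*242*(-61)*(-7/293) = 44286*(-7/293) = -310002/293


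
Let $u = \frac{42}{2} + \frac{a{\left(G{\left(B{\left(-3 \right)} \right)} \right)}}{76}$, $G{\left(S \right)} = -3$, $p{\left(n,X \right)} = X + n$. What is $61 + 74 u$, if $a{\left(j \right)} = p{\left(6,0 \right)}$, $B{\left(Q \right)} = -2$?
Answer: $\frac{30796}{19} \approx 1620.8$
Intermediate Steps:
$a{\left(j \right)} = 6$ ($a{\left(j \right)} = 0 + 6 = 6$)
$u = \frac{801}{38}$ ($u = \frac{42}{2} + \frac{6}{76} = 42 \cdot \frac{1}{2} + 6 \cdot \frac{1}{76} = 21 + \frac{3}{38} = \frac{801}{38} \approx 21.079$)
$61 + 74 u = 61 + 74 \cdot \frac{801}{38} = 61 + \frac{29637}{19} = \frac{30796}{19}$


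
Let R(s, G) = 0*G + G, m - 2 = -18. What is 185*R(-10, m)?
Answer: -2960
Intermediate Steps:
m = -16 (m = 2 - 18 = -16)
R(s, G) = G (R(s, G) = 0 + G = G)
185*R(-10, m) = 185*(-16) = -2960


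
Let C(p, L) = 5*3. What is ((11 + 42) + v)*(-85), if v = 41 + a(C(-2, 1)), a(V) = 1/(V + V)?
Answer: -47957/6 ≈ -7992.8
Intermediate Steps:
C(p, L) = 15
a(V) = 1/(2*V)
v = 1231/30 (v = 41 + (½)/15 = 41 + (½)*(1/15) = 41 + 1/30 = 1231/30 ≈ 41.033)
((11 + 42) + v)*(-85) = ((11 + 42) + 1231/30)*(-85) = (53 + 1231/30)*(-85) = (2821/30)*(-85) = -47957/6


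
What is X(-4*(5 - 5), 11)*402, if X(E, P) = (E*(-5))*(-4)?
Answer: 0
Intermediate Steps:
X(E, P) = 20*E (X(E, P) = -5*E*(-4) = 20*E)
X(-4*(5 - 5), 11)*402 = (20*(-4*(5 - 5)))*402 = (20*(-4*0))*402 = (20*0)*402 = 0*402 = 0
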